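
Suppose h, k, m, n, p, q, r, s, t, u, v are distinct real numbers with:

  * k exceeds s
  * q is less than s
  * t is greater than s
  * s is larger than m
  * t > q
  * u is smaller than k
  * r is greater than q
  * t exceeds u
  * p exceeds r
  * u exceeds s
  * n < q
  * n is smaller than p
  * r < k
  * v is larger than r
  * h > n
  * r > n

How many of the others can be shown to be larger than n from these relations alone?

Directly above n: q, r, h, p.
One step further: s, v, k, t (8 so far).
One step further: u (9 so far).
No other element is forced above n by the given relations, so the count is 9.

9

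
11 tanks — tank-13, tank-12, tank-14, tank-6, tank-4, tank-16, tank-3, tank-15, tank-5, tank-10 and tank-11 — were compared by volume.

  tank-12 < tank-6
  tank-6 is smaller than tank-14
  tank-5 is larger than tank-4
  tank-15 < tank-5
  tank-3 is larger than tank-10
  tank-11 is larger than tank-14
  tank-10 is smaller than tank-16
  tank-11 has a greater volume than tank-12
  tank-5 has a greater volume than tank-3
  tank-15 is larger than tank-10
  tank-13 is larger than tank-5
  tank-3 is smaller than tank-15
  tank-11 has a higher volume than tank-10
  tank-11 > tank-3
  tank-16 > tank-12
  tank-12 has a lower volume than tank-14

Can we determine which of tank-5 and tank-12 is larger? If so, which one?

undetermined

Following every chain through tank-12: above tank-12 we get tank-6, tank-16, tank-14, tank-11.
tank-5 is not reached, and no chain runs the other way from tank-5 to tank-12.
So the given relations leave the order of tank-12 and tank-5 undetermined.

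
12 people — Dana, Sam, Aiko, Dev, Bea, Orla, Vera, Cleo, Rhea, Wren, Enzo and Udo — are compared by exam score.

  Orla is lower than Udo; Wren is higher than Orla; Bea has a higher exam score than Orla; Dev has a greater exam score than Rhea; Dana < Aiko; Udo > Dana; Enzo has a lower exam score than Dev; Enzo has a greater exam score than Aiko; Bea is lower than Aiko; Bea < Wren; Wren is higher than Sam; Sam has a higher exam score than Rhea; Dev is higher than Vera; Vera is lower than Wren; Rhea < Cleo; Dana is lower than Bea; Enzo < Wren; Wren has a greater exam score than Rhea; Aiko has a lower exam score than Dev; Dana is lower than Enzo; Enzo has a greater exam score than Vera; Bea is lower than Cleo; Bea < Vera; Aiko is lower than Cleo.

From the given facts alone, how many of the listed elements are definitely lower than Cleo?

The elements the relations force below Cleo are Dana, Orla, Rhea, Bea, Aiko — no chain reaches any other.
That is 5.

5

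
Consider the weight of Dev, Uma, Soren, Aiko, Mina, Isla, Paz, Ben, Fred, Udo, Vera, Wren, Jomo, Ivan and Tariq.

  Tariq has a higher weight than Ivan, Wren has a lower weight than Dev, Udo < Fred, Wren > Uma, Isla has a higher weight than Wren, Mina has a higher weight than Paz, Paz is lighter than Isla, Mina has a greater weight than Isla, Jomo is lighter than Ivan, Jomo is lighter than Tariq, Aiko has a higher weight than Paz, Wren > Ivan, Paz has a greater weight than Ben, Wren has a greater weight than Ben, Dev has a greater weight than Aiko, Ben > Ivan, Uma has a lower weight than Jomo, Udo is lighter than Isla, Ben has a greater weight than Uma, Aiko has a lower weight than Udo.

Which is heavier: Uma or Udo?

Uma < Jomo and Jomo < Ivan give Uma < Ivan.
With Ivan < Ben: Uma < Jomo < Ivan < Ben.
With Ben < Paz: Uma < Jomo < Ivan < Ben < Paz.
Then Paz < Aiko extends the chain to Aiko.
With Aiko < Udo: Uma < Jomo < Ivan < Ben < Paz < Aiko < Udo.
So Uma < Udo; Udo is the heavier of the two.

Udo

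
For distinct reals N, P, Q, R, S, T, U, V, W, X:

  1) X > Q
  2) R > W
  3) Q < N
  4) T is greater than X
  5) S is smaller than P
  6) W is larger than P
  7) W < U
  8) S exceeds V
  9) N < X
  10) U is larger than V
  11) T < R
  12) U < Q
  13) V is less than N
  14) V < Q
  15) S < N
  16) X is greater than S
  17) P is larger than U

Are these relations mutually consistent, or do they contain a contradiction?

Chaining the given relations yields P < W < U, so P < U. But one relation states U < P. These cannot both hold.

inconsistent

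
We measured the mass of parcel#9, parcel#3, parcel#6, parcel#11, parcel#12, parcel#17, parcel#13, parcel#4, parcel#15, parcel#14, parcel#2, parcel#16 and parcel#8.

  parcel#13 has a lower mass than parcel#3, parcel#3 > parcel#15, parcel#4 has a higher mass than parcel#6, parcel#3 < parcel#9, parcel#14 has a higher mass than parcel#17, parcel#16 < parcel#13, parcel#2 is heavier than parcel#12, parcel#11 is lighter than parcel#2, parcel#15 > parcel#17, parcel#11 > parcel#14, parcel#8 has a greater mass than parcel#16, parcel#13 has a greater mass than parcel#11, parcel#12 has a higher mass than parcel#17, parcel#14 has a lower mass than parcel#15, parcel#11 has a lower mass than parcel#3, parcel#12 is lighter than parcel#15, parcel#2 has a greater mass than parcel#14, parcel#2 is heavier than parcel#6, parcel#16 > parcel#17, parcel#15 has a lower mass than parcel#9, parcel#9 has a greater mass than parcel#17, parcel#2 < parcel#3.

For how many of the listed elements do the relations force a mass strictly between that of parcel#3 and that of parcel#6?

1

The relations place parcel#6 below parcel#3. An element lies strictly between them when it is forced above parcel#6 and also forced below parcel#3.
Above parcel#6: {parcel#4, parcel#2, parcel#9}. Below parcel#3: {parcel#17, parcel#16, parcel#12, parcel#14, parcel#11, parcel#15, parcel#2, parcel#13}.
Intersection: {parcel#2} — 1.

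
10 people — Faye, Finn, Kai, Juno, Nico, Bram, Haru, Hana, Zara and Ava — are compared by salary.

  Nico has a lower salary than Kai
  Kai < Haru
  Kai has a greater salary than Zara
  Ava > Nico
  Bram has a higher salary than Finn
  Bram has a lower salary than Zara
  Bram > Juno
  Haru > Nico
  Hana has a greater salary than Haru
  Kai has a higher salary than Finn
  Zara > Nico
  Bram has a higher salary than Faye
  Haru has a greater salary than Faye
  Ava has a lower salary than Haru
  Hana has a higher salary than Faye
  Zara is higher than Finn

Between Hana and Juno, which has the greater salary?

Hana

Link the given pairs in sequence: Juno < Bram; Bram < Zara; Zara < Kai; Kai < Haru; Haru < Hana.
Chaining these gives Juno < Bram < Zara < Kai < Haru < Hana.
So Juno < Hana; Hana is the higher of the two.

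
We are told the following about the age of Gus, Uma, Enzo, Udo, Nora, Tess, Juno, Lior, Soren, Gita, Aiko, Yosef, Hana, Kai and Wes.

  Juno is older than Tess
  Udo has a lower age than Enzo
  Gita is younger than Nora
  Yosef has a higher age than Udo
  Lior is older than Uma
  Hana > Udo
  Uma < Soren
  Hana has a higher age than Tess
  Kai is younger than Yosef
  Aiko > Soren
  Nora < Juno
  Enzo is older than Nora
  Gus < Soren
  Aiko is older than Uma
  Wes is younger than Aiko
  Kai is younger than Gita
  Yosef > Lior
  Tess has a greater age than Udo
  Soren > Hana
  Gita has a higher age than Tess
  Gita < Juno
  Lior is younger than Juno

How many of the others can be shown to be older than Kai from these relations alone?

Directly above Kai: Gita, Yosef.
One step further: Nora, Juno (4 so far).
One step further: Enzo (5 so far).
No other element is forced above Kai by the given relations, so the count is 5.

5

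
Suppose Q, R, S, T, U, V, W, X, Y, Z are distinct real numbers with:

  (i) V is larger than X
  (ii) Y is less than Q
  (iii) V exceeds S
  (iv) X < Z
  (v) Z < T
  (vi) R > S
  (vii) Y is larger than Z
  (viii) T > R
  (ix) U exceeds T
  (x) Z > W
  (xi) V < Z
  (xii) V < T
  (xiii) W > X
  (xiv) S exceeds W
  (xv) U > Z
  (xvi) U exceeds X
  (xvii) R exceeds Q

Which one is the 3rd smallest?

Piecing the relations together gives one ordering: X < W < S < V < Z < Y < Q < R < T < U.
The 3rd smallest is S.

S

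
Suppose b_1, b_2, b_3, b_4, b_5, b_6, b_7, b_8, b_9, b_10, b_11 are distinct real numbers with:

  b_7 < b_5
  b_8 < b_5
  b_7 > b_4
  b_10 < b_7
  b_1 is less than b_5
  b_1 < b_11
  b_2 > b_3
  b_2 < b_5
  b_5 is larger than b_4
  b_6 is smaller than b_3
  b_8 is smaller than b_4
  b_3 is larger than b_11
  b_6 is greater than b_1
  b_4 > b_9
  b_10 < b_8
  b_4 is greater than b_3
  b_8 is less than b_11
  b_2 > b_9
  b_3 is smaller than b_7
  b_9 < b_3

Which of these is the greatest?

b_5

b_9 is not greatest since b_9 < b_4; b_1 is not greatest since b_1 < b_11; b_10 is not greatest since b_10 < b_7; b_8 is not greatest since b_8 < b_4; b_6 is not greatest since b_6 < b_3; b_11 is not greatest since b_11 < b_3; b_3 is not greatest since b_3 < b_7; b_4 is not greatest since b_4 < b_5; b_7 is not greatest since b_7 < b_5; b_2 is not greatest since b_2 < b_5.
Only b_5 has nothing above it, so b_5 is the greatest.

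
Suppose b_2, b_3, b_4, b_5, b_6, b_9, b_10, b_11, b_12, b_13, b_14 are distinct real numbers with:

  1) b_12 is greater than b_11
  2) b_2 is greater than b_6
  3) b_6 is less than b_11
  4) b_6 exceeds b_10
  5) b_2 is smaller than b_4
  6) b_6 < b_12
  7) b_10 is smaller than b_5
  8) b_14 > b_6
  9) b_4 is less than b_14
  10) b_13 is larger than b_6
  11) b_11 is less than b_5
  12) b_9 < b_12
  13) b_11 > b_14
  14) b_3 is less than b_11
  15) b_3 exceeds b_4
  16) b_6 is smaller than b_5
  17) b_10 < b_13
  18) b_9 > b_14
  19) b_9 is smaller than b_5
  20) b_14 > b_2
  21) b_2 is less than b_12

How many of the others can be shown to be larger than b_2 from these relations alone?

7

The elements the relations force above b_2 are b_4, b_14, b_3, b_9, b_11, b_12, b_5 — no chain reaches any other.
That is 7.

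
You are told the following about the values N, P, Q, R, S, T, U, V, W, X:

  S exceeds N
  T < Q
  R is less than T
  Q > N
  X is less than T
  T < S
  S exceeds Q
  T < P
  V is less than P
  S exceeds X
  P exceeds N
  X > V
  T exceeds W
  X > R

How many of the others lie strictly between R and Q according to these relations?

2

Chaining upward from R reaches: X, T, S, P.
Chaining downward from Q reaches: W, V, X, N, T.
Strictly between R and Q are those in both lists: X, T — 2 elements.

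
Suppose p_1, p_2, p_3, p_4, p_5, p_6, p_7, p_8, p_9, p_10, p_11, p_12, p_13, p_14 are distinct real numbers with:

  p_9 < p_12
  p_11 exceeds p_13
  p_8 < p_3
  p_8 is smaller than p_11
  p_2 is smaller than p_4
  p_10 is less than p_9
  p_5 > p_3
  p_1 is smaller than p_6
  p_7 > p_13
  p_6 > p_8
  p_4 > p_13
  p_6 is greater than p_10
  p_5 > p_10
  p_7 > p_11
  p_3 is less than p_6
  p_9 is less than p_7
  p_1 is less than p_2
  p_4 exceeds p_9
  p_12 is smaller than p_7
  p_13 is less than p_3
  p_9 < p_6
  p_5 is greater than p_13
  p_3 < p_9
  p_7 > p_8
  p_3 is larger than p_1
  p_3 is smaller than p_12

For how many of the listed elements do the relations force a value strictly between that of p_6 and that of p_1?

Chaining upward from p_1 reaches: p_2, p_3, p_9, p_12, p_4, p_7, p_5.
Chaining downward from p_6 reaches: p_13, p_8, p_10, p_3, p_9.
Strictly between p_1 and p_6 are those in both lists: p_3, p_9 — 2 elements.

2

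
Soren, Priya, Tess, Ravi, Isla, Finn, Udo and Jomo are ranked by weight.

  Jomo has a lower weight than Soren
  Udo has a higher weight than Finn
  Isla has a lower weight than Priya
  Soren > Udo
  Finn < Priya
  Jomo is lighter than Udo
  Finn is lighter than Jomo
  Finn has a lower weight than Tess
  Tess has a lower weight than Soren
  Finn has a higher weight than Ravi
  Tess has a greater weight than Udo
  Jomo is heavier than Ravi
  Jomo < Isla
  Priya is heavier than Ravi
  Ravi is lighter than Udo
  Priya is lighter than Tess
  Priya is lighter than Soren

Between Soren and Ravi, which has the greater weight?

Soren

Ravi < Finn and Finn < Jomo give Ravi < Jomo.
Then Jomo < Isla extends the chain to Isla.
Then Isla < Priya extends the chain to Priya.
With Priya < Tess: Ravi < Finn < Jomo < Isla < Priya < Tess.
With Tess < Soren: Ravi < Finn < Jomo < Isla < Priya < Tess < Soren.
So Ravi < Soren; Soren is the heavier of the two.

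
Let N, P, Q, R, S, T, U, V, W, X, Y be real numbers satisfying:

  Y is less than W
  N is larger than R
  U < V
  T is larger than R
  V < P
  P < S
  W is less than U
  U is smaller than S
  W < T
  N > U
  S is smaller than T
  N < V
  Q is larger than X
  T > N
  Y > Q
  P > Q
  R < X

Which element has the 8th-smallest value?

Chaining the given pairs: R < X < Q < Y < W < U < N < V < P < S < T.
Counting 8 from the smallest end gives V.

V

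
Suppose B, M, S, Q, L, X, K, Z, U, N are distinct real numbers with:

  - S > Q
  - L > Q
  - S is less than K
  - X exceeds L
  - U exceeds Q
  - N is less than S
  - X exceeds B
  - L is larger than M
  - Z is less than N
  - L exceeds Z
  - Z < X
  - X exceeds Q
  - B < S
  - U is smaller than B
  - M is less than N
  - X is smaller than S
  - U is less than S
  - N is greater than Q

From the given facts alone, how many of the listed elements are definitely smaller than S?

8

Directly below S: Q, U, B, N, X.
One step further: Z, M, L (8 so far).
No other element is forced below S by the given relations, so the count is 8.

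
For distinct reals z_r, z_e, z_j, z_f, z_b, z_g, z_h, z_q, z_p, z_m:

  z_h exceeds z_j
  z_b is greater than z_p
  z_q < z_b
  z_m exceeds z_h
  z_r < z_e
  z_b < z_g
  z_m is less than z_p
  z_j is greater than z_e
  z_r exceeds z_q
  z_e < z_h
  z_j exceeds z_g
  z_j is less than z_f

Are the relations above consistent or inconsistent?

inconsistent

Chaining the given relations yields z_h < z_m < z_p < z_b < z_g < z_j, so z_h < z_j. But one relation states z_j < z_h. These cannot both hold.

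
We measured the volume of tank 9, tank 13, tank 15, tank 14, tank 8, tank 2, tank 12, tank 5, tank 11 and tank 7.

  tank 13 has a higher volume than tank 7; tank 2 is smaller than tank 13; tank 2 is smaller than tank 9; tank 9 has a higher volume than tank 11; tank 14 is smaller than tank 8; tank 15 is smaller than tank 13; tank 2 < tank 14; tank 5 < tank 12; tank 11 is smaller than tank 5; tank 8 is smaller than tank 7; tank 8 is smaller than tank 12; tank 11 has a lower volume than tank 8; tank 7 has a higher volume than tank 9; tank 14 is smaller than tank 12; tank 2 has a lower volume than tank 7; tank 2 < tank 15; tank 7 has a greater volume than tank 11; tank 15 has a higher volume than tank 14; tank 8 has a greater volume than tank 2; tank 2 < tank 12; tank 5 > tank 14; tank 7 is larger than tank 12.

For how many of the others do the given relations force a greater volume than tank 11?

From tank 11 the given relations immediately reach tank 9, tank 5, tank 8, tank 7.
From those, tank 12, tank 13 — 6 in total.
No other element is forced above tank 11 by the given relations, so the count is 6.

6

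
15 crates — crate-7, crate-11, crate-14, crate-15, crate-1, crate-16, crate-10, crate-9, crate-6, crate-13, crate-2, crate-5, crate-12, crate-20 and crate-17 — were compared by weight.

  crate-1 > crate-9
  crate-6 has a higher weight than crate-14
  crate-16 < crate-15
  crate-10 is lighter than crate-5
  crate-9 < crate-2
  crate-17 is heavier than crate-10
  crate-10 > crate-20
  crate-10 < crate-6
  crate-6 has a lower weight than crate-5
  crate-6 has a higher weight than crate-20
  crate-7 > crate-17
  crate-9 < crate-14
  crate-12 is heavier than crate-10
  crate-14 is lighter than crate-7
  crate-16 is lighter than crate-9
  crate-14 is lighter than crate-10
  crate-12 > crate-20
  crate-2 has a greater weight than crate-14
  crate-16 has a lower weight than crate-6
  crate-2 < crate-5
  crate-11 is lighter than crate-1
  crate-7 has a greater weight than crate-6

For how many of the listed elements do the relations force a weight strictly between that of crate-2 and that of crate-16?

2

The relations place crate-16 below crate-2. An element lies strictly between them when it is forced above crate-16 and also forced below crate-2.
Above crate-16: {crate-9, crate-14, crate-15, crate-10, crate-12, crate-6, crate-1, crate-17, crate-5, crate-7}. Below crate-2: {crate-9, crate-14}.
Intersection: {crate-9, crate-14} — 2.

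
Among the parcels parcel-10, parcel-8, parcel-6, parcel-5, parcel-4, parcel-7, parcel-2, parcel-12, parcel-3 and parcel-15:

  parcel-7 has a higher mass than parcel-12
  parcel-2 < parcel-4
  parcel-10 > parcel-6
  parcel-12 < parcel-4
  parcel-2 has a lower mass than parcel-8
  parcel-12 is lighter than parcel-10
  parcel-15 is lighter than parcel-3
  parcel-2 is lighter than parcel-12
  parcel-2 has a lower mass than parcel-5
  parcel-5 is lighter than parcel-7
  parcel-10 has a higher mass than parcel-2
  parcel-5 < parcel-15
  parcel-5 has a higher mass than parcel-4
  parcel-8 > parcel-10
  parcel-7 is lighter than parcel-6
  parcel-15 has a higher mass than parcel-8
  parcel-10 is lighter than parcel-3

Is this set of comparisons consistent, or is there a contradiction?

consistent

Every relation is compatible with parcel-2 < parcel-12 < parcel-4 < parcel-5 < parcel-7 < parcel-6 < parcel-10 < parcel-8 < parcel-15 < parcel-3; the set is consistent.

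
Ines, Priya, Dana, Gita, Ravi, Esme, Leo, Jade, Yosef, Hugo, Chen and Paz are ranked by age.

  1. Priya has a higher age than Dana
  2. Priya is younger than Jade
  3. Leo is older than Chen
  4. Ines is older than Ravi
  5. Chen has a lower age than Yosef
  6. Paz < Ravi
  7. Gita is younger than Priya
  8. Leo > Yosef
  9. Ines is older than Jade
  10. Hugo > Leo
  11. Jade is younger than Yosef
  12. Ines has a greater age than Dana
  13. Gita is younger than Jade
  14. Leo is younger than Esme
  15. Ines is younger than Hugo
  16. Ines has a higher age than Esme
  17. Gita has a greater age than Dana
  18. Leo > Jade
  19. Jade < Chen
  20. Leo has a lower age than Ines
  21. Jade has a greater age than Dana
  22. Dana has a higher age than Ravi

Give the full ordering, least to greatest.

Each adjacent pair is fixed by a given relation: Paz < Ravi; Ravi < Dana; Dana < Gita; Gita < Priya; Priya < Jade; Jade < Chen; Chen < Yosef; Yosef < Leo; Leo < Esme; Esme < Ines; Ines < Hugo. Chaining them end to end gives the full order.

Paz < Ravi < Dana < Gita < Priya < Jade < Chen < Yosef < Leo < Esme < Ines < Hugo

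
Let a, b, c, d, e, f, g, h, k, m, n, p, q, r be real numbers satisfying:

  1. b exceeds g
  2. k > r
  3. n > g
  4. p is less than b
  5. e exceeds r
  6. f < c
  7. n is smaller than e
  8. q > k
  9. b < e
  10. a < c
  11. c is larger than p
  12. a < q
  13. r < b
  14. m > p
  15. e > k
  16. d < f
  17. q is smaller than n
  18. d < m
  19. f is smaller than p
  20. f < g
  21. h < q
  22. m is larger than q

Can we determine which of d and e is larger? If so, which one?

The relevant relations are d < f; f < g; g < n; n < e.
Chaining these gives d < f < g < n < e.
So e is larger.

e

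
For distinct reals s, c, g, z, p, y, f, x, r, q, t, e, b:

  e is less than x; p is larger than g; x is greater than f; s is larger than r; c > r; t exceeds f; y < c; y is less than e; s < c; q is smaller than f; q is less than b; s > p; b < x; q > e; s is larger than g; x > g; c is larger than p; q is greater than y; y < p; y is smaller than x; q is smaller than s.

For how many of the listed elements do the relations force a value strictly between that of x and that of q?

2

The relations place q below x. An element lies strictly between them when it is forced above q and also forced below x.
Above q: {f, t, b, s, c}. Below x: {y, g, e, f, b}.
Intersection: {f, b} — 2.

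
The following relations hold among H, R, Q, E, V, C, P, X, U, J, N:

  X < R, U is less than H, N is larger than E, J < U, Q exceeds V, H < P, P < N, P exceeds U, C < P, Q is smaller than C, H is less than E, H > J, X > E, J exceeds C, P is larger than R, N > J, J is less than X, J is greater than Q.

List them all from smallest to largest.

V < Q < C < J < U < H < E < X < R < P < N

The consecutive links are each given: V < Q; Q < C; C < J; J < U; U < H; H < E; E < X; X < R; R < P; P < N.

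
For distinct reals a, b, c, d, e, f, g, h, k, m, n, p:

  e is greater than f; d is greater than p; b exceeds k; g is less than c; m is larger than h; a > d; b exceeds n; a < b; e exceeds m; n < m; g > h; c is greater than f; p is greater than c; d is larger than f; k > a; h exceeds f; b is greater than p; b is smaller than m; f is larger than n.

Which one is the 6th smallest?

Chaining the given pairs: n < f < h < g < c < p < d < a < k < b < m < e.
The 6th smallest is p.

p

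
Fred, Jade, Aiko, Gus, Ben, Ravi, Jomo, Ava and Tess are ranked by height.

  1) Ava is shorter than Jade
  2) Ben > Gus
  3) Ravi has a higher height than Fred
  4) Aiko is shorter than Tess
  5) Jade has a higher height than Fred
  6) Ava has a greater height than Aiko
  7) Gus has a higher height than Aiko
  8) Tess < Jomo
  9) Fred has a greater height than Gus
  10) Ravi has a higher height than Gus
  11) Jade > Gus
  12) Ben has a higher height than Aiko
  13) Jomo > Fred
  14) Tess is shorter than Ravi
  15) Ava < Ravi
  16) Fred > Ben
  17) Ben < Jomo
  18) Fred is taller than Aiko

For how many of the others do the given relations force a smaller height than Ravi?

6

Directly below Ravi: Ava, Gus, Tess, Fred.
One step further: Aiko, Ben (6 so far).
No other element is forced below Ravi by the given relations, so the count is 6.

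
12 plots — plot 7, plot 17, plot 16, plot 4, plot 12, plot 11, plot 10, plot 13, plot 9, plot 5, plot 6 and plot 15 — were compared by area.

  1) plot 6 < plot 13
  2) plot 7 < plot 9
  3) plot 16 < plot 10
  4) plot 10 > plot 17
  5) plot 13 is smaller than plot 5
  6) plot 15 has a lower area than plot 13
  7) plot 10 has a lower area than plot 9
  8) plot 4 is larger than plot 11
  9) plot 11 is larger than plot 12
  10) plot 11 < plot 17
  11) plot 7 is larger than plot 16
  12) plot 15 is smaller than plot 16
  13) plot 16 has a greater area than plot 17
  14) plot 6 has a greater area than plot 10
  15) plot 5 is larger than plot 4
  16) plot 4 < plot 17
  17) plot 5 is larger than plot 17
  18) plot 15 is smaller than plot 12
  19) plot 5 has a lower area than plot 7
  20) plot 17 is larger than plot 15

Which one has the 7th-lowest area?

Chaining the given pairs: plot 15 < plot 12 < plot 11 < plot 4 < plot 17 < plot 16 < plot 10 < plot 6 < plot 13 < plot 5 < plot 7 < plot 9.
Counting 7 from the smallest end gives plot 10.

plot 10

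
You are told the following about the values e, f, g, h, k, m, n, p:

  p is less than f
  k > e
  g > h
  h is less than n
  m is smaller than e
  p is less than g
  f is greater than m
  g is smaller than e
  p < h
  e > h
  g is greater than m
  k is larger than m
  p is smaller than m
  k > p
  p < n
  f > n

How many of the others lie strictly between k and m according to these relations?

2

The relations place m below k. An element lies strictly between them when it is forced above m and also forced below k.
Above m: {g, e, f}. Below k: {p, h, g, e}.
Intersection: {g, e} — 2.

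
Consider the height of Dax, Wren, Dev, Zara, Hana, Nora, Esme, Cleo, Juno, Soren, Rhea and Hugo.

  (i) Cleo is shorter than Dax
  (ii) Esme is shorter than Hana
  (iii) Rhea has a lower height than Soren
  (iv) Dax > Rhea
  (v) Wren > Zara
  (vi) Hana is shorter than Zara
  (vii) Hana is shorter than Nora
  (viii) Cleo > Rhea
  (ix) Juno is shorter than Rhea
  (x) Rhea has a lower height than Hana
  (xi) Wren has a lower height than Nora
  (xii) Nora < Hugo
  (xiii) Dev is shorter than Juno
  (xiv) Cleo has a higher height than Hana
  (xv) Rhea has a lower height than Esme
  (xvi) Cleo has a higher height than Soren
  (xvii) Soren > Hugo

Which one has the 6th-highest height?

Wren

Chaining the given pairs: Dev < Juno < Rhea < Esme < Hana < Zara < Wren < Nora < Hugo < Soren < Cleo < Dax.
The 6th largest is Wren.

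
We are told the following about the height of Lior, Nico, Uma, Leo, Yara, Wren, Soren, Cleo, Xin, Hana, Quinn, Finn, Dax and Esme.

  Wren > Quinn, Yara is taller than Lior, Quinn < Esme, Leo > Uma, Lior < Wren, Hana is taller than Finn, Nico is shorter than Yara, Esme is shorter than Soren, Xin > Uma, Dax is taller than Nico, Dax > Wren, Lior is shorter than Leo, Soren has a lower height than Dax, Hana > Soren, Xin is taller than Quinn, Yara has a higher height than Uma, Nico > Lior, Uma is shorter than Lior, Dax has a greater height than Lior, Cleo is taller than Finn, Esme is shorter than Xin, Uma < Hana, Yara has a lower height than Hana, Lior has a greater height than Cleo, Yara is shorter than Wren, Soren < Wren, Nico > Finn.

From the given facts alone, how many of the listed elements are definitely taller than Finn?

The elements the relations force above Finn are Cleo, Lior, Nico, Yara, Leo, Hana, Wren, Dax — no chain reaches any other.
That is 8.

8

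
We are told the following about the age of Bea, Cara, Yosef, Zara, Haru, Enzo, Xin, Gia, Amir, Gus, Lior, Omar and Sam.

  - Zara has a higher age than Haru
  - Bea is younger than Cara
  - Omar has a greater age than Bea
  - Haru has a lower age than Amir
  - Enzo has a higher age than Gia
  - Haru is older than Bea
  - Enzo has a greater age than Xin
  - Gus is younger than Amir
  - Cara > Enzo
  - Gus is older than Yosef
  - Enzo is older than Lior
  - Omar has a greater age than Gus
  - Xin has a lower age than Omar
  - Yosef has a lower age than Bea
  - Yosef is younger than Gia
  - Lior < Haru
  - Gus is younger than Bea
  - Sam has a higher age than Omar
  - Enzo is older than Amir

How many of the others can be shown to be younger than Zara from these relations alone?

From Zara the given relations immediately reach Haru.
From those, Lior, Bea — 3 in total.
From those, Yosef, Gus — 5 in total.
Nothing else is reachable below Zara; 5 in all.

5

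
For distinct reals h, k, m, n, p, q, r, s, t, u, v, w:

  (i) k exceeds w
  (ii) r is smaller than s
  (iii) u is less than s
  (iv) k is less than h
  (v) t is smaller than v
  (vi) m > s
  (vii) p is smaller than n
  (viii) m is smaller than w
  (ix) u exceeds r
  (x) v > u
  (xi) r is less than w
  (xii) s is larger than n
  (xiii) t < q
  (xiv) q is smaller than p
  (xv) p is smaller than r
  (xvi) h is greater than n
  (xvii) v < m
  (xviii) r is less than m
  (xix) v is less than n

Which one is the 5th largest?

s

The consecutive relations fix a unique order: t < q < p < r < u < v < n < s < m < w < k < h.
Counting 5 from the largest end gives s.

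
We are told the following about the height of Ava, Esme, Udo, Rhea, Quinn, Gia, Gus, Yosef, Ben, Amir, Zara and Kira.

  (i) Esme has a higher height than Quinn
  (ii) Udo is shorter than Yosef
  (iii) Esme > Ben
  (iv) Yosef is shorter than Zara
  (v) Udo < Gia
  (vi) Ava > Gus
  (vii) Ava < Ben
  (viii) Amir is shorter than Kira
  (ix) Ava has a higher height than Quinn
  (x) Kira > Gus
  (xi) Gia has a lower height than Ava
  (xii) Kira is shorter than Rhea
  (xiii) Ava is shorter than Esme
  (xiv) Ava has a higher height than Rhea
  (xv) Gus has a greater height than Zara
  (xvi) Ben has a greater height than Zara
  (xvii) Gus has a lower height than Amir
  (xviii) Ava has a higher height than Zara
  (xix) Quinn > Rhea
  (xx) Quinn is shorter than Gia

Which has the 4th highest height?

Gia

The consecutive relations fix a unique order: Udo < Yosef < Zara < Gus < Amir < Kira < Rhea < Quinn < Gia < Ava < Ben < Esme.
The 4th largest is Gia.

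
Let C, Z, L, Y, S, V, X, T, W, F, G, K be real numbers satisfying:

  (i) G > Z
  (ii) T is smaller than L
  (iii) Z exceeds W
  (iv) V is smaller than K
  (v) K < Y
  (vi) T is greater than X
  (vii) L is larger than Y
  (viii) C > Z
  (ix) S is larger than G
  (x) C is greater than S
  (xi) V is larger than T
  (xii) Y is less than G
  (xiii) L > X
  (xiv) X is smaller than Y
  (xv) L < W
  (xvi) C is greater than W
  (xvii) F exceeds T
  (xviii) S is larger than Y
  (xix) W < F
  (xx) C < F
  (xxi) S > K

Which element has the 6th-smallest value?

Piecing the relations together gives one ordering: X < T < V < K < Y < L < W < Z < G < S < C < F.
The 6th smallest is L.

L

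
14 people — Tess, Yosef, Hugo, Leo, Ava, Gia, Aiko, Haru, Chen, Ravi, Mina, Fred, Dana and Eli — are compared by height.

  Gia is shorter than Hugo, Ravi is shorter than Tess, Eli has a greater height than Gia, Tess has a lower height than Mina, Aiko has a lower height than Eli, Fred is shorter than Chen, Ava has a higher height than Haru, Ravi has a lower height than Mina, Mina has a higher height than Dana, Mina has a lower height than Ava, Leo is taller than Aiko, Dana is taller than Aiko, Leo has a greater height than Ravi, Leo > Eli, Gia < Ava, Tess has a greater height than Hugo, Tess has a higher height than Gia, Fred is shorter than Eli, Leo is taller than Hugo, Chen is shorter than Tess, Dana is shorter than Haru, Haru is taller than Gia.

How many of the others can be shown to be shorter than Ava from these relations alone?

From Ava the given relations immediately reach Gia, Mina, Haru.
From those, Dana, Ravi, Tess — 6 in total.
From those, Aiko, Hugo, Chen — 9 in total.
From those, Fred — 10 in total.
Nothing else is reachable below Ava; 10 in all.

10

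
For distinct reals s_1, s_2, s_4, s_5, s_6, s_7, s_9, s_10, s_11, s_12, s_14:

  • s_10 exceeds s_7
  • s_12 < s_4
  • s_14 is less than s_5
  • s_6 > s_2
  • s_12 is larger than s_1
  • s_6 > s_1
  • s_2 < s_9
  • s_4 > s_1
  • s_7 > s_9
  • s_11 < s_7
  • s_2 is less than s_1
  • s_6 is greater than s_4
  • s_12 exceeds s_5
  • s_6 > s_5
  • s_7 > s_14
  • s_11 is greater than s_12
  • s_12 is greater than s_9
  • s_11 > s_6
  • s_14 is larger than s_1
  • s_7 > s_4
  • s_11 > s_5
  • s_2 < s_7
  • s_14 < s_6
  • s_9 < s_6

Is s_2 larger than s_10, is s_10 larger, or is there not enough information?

s_10

s_2 < s_1 and s_1 < s_14 give s_2 < s_14.
With s_14 < s_5: s_2 < s_1 < s_14 < s_5.
With s_5 < s_12: s_2 < s_1 < s_14 < s_5 < s_12.
With s_12 < s_4: s_2 < s_1 < s_14 < s_5 < s_12 < s_4.
Then s_4 < s_6 extends the chain to s_6.
With s_6 < s_11: s_2 < s_1 < s_14 < s_5 < s_12 < s_4 < s_6 < s_11.
Then s_11 < s_7 extends the chain to s_7.
Then s_7 < s_10 extends the chain to s_10.
So s_10 is larger.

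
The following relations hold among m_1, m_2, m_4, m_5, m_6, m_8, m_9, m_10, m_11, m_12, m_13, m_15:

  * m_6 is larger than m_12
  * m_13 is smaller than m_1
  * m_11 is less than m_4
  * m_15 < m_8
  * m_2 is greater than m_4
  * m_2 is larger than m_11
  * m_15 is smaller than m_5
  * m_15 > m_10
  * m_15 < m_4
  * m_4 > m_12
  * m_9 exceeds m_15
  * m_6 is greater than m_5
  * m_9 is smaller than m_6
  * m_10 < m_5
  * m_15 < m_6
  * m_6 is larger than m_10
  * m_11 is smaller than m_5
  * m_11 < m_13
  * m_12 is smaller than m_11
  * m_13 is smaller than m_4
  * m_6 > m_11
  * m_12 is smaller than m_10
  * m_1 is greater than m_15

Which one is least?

m_12

m_10 is not least since m_12 < m_10; m_11 is not least since m_12 < m_11; m_15 is not least since m_10 < m_15; m_13 is not least since m_11 < m_13; m_8 is not least since m_15 < m_8; m_5 is not least since m_10 < m_5; m_9 is not least since m_15 < m_9; m_6 is not least since m_12 < m_6; m_4 is not least since m_13 < m_4; m_2 is not least since m_4 < m_2; m_1 is not least since m_13 < m_1.
Only m_12 has nothing below it, so m_12 is the least.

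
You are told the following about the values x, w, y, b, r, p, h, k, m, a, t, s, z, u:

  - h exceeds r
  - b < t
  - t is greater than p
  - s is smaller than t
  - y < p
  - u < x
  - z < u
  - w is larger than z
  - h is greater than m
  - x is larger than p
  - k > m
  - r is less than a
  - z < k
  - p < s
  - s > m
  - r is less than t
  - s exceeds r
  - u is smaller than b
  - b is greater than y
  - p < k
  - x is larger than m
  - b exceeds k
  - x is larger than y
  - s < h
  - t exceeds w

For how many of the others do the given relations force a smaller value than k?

4

Directly below k: z, p, m.
One step further: y (4 so far).
No other element is forced below k by the given relations, so the count is 4.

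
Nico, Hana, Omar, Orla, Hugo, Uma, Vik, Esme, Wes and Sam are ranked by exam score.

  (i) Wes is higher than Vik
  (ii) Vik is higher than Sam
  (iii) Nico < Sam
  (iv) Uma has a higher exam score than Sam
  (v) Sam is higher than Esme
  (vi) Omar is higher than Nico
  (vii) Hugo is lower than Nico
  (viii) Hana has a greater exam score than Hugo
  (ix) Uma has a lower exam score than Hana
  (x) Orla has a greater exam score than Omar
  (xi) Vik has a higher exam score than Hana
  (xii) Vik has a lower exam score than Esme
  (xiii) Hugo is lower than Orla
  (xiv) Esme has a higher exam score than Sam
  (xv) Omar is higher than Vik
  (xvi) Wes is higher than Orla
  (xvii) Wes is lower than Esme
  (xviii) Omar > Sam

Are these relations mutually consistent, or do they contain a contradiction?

Chaining the given relations yields Sam < Uma < Hana < Vik < Omar < Orla < Wes < Esme, so Sam < Esme. But one relation states Esme < Sam. These cannot both hold.

inconsistent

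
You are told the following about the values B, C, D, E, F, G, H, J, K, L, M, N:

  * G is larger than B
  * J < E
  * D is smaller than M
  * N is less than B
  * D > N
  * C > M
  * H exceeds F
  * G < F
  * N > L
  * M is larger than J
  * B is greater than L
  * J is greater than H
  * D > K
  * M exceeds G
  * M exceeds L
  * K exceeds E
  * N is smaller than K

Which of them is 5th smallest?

F

Chaining the given pairs: L < N < B < G < F < H < J < E < K < D < M < C.
Counting 5 from the smallest end gives F.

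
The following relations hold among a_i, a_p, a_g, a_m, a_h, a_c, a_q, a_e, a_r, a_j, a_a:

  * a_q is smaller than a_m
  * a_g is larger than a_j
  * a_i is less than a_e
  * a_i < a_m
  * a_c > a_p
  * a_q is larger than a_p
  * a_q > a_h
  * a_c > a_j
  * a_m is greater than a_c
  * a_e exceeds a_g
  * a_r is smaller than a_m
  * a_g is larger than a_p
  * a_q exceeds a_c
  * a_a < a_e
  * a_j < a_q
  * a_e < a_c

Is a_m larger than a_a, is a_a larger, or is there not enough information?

Chaining the given relations: a_a < a_e < a_c < a_q < a_m.
So a_m is larger.

a_m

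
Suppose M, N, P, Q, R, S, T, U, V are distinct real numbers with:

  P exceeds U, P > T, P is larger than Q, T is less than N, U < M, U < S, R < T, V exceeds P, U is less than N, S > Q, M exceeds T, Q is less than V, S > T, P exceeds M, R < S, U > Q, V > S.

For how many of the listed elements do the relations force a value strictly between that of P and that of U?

The relations place U below P. An element lies strictly between them when it is forced above U and also forced below P.
Above U: {M, S, N, V}. Below P: {R, T, Q, M}.
Intersection: {M} — 1.

1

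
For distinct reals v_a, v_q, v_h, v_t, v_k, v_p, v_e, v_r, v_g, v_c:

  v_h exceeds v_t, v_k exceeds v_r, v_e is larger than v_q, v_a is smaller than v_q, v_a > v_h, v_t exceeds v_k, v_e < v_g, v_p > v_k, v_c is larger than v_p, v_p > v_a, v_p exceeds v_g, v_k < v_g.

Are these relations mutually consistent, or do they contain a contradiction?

The single ordering v_r < v_k < v_t < v_h < v_a < v_q < v_e < v_g < v_p < v_c satisfies every listed relation, so no contradiction arises.

consistent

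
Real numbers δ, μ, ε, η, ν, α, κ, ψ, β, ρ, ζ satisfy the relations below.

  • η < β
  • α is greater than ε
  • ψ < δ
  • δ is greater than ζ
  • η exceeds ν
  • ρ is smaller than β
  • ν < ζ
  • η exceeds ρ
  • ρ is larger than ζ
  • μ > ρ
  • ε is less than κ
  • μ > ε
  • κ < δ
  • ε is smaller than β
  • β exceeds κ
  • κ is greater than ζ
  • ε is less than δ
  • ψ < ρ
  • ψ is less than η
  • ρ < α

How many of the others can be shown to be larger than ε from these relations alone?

From ε the given relations immediately reach κ, β, δ, α, μ.
Nothing else is reachable above ε; 5 in all.

5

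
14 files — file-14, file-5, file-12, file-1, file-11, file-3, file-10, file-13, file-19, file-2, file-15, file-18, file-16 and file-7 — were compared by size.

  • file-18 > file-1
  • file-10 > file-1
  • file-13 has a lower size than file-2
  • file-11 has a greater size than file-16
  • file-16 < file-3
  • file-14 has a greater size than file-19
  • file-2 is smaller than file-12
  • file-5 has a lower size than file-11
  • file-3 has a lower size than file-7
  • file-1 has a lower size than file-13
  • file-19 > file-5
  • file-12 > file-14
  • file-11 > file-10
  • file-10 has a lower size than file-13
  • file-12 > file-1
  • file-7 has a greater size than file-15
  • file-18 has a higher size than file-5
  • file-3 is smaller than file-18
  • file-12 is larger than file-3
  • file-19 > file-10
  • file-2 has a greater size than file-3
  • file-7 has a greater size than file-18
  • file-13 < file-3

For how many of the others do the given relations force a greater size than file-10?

9

The elements the relations force above file-10 are file-13, file-11, file-3, file-2, file-18, file-19, file-14, file-12, file-7 — no chain reaches any other.
That is 9.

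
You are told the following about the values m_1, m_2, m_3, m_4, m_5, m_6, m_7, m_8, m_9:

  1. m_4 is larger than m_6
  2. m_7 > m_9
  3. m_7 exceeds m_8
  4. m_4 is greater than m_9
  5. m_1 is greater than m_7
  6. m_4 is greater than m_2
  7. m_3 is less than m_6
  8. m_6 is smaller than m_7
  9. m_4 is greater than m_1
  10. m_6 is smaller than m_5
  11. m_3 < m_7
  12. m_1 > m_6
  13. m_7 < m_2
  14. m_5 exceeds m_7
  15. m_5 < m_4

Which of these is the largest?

m_4

m_3 is not greatest since m_3 < m_7; m_8 is not greatest since m_8 < m_7; m_6 is not greatest since m_6 < m_7; m_9 is not greatest since m_9 < m_4; m_7 is not greatest since m_7 < m_1; m_2 is not greatest since m_2 < m_4; m_1 is not greatest since m_1 < m_4; m_5 is not greatest since m_5 < m_4.
Only m_4 has nothing above it, so m_4 is the largest.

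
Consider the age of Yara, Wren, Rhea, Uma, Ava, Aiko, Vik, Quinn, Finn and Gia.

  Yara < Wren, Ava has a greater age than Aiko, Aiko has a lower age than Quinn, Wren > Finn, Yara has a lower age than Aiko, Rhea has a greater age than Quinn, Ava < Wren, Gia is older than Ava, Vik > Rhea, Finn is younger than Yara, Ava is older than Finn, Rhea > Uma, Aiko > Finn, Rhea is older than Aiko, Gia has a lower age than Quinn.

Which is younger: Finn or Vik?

The relevant relations are Finn < Yara; Yara < Aiko; Aiko < Ava; Ava < Gia; Gia < Quinn; Quinn < Rhea; Rhea < Vik.
Chaining these gives Finn < Yara < Aiko < Ava < Gia < Quinn < Rhea < Vik.
So Finn < Vik; Finn is the younger of the two.

Finn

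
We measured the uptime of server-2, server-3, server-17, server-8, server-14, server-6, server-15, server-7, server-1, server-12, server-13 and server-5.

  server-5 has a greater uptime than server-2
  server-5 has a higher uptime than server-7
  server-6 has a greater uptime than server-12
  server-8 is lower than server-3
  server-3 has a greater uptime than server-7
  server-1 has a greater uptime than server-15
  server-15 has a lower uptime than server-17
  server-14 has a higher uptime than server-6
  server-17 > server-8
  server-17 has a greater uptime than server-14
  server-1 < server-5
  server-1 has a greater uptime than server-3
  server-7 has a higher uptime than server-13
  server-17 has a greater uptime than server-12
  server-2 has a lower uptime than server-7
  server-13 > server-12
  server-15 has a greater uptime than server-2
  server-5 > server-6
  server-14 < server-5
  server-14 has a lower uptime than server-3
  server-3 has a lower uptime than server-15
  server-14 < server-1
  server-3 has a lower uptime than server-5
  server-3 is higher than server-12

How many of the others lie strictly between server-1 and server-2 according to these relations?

3

Chaining upward from server-2 reaches: server-7, server-3, server-15, server-17, server-5.
Chaining downward from server-1 reaches: server-12, server-13, server-8, server-6, server-7, server-14, server-3, server-15.
Strictly between server-2 and server-1 are those in both lists: server-7, server-3, server-15 — 3 elements.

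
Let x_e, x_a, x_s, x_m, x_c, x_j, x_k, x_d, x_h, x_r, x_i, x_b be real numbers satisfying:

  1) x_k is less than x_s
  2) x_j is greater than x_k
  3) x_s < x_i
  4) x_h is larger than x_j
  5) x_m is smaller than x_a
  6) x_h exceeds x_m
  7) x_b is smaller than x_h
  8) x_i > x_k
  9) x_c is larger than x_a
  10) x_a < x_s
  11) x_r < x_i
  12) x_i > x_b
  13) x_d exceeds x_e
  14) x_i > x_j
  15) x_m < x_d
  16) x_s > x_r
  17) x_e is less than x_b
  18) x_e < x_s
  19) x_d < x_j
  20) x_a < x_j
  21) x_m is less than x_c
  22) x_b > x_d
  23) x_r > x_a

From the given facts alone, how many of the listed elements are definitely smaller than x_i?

From x_i the given relations immediately reach x_k, x_r, x_j, x_b, x_s.
From those, x_e, x_a, x_d — 8 in total.
From those, x_m — 9 in total.
Nothing else is reachable below x_i; 9 in all.

9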